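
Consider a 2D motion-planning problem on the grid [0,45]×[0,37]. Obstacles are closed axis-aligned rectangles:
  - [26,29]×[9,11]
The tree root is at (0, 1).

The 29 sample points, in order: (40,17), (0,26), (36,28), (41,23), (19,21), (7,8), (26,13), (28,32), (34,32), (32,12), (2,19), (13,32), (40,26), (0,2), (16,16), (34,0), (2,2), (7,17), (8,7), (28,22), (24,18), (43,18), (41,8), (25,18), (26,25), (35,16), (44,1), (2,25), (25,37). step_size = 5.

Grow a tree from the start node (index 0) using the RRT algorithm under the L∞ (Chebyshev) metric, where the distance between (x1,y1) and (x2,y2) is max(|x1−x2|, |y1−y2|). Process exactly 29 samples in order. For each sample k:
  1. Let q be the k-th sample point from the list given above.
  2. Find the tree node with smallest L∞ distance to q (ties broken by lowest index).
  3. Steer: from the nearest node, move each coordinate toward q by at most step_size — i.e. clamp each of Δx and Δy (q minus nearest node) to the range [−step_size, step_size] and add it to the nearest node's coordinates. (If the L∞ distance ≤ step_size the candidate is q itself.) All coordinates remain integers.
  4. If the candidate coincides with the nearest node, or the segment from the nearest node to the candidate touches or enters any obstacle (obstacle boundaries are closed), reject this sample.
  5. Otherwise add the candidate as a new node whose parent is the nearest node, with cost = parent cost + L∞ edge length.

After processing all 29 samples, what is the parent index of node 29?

1. q=(40,17) nearest=0 d=40 new=(5,6) → add node 1 parent=0 cost=5
2. q=(0,26) nearest=1 d=20 new=(0,11) → add node 2 parent=1 cost=10
3. q=(36,28) nearest=1 d=31 new=(10,11) → add node 3 parent=1 cost=10
4. q=(41,23) nearest=3 d=31 new=(15,16) → add node 4 parent=3 cost=15
5. q=(19,21) nearest=4 d=5 new=(19,21) → add node 5 parent=4 cost=20
6. q=(7,8) nearest=1 d=2 new=(7,8) → add node 6 parent=1 cost=7
7. q=(26,13) nearest=5 d=8 new=(24,16) → add node 7 parent=5 cost=25
8. q=(28,32) nearest=5 d=11 new=(24,26) → add node 8 parent=5 cost=25
9. q=(34,32) nearest=8 d=10 new=(29,31) → add node 9 parent=8 cost=30
10. q=(32,12) nearest=7 d=8 new=(29,12) → add node 10 parent=7 cost=30
11. q=(2,19) nearest=2 d=8 new=(2,16) → add node 11 parent=2 cost=15
12. q=(13,32) nearest=5 d=11 new=(14,26) → add node 12 parent=5 cost=25
13. q=(40,26) nearest=9 d=11 new=(34,26) → add node 13 parent=9 cost=35
14. q=(0,2) nearest=0 d=1 new=(0,2) → add node 14 parent=0 cost=1
15. q=(16,16) nearest=4 d=1 new=(16,16) → add node 15 parent=4 cost=16
16. q=(34,0) nearest=10 d=12 new=(34,7) → add node 16 parent=10 cost=35
17. q=(2,2) nearest=0 d=2 new=(2,2) → add node 17 parent=0 cost=2
18. q=(7,17) nearest=11 d=5 new=(7,17) → add node 18 parent=11 cost=20
19. q=(8,7) nearest=6 d=1 new=(8,7) → add node 19 parent=6 cost=8
20. q=(28,22) nearest=8 d=4 new=(28,22) → add node 20 parent=8 cost=29
21. q=(24,18) nearest=7 d=2 new=(24,18) → add node 21 parent=7 cost=27
22. q=(43,18) nearest=13 d=9 new=(39,21) → add node 22 parent=13 cost=40
23. q=(41,8) nearest=16 d=7 new=(39,8) → add node 23 parent=16 cost=40
24. q=(25,18) nearest=21 d=1 new=(25,18) → add node 24 parent=21 cost=28
25. q=(26,25) nearest=8 d=2 new=(26,25) → add node 25 parent=8 cost=27
26. q=(35,16) nearest=22 d=5 new=(35,16) → add node 26 parent=22 cost=45
27. q=(44,1) nearest=23 d=7 new=(44,3) → add node 27 parent=23 cost=45
28. q=(2,25) nearest=18 d=8 new=(2,22) → add node 28 parent=18 cost=25
29. q=(25,37) nearest=9 d=6 new=(25,36) → add node 29 parent=9 cost=35

Parent of node 29: 9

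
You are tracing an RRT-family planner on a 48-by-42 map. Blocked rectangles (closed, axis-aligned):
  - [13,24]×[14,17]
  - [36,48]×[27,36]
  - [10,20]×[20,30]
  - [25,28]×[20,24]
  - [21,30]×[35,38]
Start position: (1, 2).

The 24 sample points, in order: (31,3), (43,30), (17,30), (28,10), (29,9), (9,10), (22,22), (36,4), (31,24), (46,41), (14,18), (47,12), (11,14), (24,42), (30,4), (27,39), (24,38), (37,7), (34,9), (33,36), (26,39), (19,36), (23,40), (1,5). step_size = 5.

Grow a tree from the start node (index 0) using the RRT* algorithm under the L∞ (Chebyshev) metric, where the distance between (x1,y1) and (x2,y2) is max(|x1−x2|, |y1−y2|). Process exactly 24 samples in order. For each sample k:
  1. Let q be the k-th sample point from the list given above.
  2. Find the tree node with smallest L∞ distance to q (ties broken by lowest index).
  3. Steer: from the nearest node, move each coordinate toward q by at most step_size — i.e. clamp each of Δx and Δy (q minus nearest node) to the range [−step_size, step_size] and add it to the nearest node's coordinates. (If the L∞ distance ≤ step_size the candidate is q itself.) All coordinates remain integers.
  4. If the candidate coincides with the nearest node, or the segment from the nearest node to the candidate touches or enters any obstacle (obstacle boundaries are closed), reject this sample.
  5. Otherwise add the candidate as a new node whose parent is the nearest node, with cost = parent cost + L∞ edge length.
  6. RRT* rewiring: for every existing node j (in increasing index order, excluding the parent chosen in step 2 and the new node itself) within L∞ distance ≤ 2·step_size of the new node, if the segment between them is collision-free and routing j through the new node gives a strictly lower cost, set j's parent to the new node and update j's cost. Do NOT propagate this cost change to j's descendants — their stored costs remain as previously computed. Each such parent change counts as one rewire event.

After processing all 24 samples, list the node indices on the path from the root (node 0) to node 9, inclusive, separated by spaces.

Path: 0 1 2 3 4 8 9

1. q=(31,3) nearest=0 d=30 new=(6,3) → add node 1 parent=0 cost=5
2. q=(43,30) nearest=1 d=37 new=(11,8) → add node 2 parent=1 cost=10
3. q=(17,30) nearest=2 d=22 new=(16,13) → add node 3 parent=2 cost=15
4. q=(28,10) nearest=3 d=12 new=(21,10) → add node 4 parent=3 cost=20
5. q=(29,9) nearest=4 d=8 new=(26,9) → add node 5 parent=4 cost=25
6. q=(9,10) nearest=2 d=2 new=(9,10) → add node 6 parent=2 cost=12
7. q=(22,22) nearest=3 d=9 new=(21,18) → blocked by [13,24]×[14,17], reject
8. q=(36,4) nearest=5 d=10 new=(31,4) → add node 7 parent=5 cost=30
9. q=(31,24) nearest=4 d=14 new=(26,15) → add node 8 parent=4 cost=25
10. q=(46,41) nearest=8 d=26 new=(31,20) → add node 9 parent=8 cost=30
11. q=(14,18) nearest=3 d=5 new=(14,18) → blocked by [13,24]×[14,17], reject
12. q=(47,12) nearest=7 d=16 new=(36,9) → add node 10 parent=7 cost=35
13. q=(11,14) nearest=6 d=4 new=(11,14) → add node 11 parent=6 cost=16
14. q=(24,42) nearest=9 d=22 new=(26,25) → blocked by [25,28]×[20,24], reject
15. q=(30,4) nearest=7 d=1 new=(30,4) → add node 12 parent=7 cost=31
16. q=(27,39) nearest=9 d=19 new=(27,25) → blocked by [25,28]×[20,24], reject
17. q=(24,38) nearest=9 d=18 new=(26,25) → blocked by [25,28]×[20,24], reject
18. q=(37,7) nearest=10 d=2 new=(37,7) → add node 13 parent=10 cost=37
19. q=(34,9) nearest=10 d=2 new=(34,9) → add node 14 parent=10 cost=37
20. q=(33,36) nearest=9 d=16 new=(33,25) → add node 15 parent=9 cost=35
21. q=(26,39) nearest=15 d=14 new=(28,30) → add node 16 parent=15 cost=40
22. q=(19,36) nearest=16 d=9 new=(23,35) → blocked by [21,30]×[35,38], reject
23. q=(23,40) nearest=16 d=10 new=(23,35) → blocked by [21,30]×[35,38], reject
24. q=(1,5) nearest=0 d=3 new=(1,5) → add node 17 parent=0 cost=3; rewire 6→17 (11<12); rewire 11→17 (13<16)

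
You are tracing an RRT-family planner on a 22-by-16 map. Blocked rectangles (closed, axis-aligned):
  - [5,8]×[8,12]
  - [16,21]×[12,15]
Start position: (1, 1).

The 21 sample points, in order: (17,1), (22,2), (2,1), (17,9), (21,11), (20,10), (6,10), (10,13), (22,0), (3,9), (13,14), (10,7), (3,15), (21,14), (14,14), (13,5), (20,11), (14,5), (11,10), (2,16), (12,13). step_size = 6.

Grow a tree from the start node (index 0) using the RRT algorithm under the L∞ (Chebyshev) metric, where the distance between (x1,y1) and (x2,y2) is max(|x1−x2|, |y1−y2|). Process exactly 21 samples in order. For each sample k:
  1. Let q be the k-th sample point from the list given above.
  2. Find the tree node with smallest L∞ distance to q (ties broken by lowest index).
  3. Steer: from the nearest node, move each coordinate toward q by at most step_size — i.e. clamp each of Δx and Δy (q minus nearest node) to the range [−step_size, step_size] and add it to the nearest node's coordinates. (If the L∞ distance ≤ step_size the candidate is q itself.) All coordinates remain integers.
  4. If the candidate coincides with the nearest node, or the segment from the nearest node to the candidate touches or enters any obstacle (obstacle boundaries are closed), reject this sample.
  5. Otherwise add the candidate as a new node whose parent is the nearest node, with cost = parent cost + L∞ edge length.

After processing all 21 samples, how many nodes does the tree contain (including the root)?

1. q=(17,1) nearest=0 d=16 new=(7,1) → add node 1 parent=0 cost=6
2. q=(22,2) nearest=1 d=15 new=(13,2) → add node 2 parent=1 cost=12
3. q=(2,1) nearest=0 d=1 new=(2,1) → add node 3 parent=0 cost=1
4. q=(17,9) nearest=2 d=7 new=(17,8) → add node 4 parent=2 cost=18
5. q=(21,11) nearest=4 d=4 new=(21,11) → add node 5 parent=4 cost=22
6. q=(20,10) nearest=5 d=1 new=(20,10) → add node 6 parent=5 cost=23
7. q=(6,10) nearest=2 d=8 new=(7,8) → blocked by [5,8]×[8,12], reject
8. q=(10,13) nearest=4 d=7 new=(11,13) → add node 7 parent=4 cost=24
9. q=(22,0) nearest=4 d=8 new=(22,2) → add node 8 parent=4 cost=24
10. q=(3,9) nearest=0 d=8 new=(3,7) → add node 9 parent=0 cost=6
11. q=(13,14) nearest=7 d=2 new=(13,14) → add node 10 parent=7 cost=26
12. q=(10,7) nearest=2 d=5 new=(10,7) → add node 11 parent=2 cost=17
13. q=(3,15) nearest=7 d=8 new=(5,15) → add node 12 parent=7 cost=30
14. q=(21,14) nearest=5 d=3 new=(21,14) → blocked by [16,21]×[12,15], reject
15. q=(14,14) nearest=10 d=1 new=(14,14) → add node 13 parent=10 cost=27
16. q=(13,5) nearest=2 d=3 new=(13,5) → add node 14 parent=2 cost=15
17. q=(20,11) nearest=5 d=1 new=(20,11) → add node 15 parent=5 cost=23
18. q=(14,5) nearest=14 d=1 new=(14,5) → add node 16 parent=14 cost=16
19. q=(11,10) nearest=7 d=3 new=(11,10) → add node 17 parent=7 cost=27
20. q=(2,16) nearest=12 d=3 new=(2,16) → add node 18 parent=12 cost=33
21. q=(12,13) nearest=7 d=1 new=(12,13) → add node 19 parent=7 cost=25

Node count: 20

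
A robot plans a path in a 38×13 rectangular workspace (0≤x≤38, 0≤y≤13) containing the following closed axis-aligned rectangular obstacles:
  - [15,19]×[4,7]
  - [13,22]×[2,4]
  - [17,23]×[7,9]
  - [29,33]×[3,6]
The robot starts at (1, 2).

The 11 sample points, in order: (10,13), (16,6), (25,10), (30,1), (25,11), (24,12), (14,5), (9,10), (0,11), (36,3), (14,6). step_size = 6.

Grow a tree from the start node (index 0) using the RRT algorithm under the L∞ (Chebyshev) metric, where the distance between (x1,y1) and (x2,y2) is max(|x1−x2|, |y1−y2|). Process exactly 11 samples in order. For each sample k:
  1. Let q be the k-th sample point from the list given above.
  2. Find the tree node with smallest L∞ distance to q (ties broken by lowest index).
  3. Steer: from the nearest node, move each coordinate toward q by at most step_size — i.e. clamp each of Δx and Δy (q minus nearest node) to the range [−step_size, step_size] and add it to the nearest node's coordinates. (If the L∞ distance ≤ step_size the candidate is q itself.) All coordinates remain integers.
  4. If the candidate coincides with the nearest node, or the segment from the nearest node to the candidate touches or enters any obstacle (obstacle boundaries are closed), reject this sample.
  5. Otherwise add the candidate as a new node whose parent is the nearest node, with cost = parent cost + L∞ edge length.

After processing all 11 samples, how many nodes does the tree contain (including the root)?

1. q=(10,13) nearest=0 d=11 new=(7,8) → add node 1 parent=0 cost=6
2. q=(16,6) nearest=1 d=9 new=(13,6) → add node 2 parent=1 cost=12
3. q=(25,10) nearest=2 d=12 new=(19,10) → blocked by [17,23]×[7,9], reject
4. q=(30,1) nearest=2 d=17 new=(19,1) → blocked by [15,19]×[4,7], reject
5. q=(25,11) nearest=2 d=12 new=(19,11) → add node 3 parent=2 cost=18
6. q=(24,12) nearest=3 d=5 new=(24,12) → add node 4 parent=3 cost=23
7. q=(14,5) nearest=2 d=1 new=(14,5) → add node 5 parent=2 cost=13
8. q=(9,10) nearest=1 d=2 new=(9,10) → add node 6 parent=1 cost=8
9. q=(0,11) nearest=1 d=7 new=(1,11) → add node 7 parent=1 cost=12
10. q=(36,3) nearest=4 d=12 new=(30,6) → blocked by [29,33]×[3,6], reject
11. q=(14,6) nearest=2 d=1 new=(14,6) → add node 8 parent=2 cost=13

Node count: 9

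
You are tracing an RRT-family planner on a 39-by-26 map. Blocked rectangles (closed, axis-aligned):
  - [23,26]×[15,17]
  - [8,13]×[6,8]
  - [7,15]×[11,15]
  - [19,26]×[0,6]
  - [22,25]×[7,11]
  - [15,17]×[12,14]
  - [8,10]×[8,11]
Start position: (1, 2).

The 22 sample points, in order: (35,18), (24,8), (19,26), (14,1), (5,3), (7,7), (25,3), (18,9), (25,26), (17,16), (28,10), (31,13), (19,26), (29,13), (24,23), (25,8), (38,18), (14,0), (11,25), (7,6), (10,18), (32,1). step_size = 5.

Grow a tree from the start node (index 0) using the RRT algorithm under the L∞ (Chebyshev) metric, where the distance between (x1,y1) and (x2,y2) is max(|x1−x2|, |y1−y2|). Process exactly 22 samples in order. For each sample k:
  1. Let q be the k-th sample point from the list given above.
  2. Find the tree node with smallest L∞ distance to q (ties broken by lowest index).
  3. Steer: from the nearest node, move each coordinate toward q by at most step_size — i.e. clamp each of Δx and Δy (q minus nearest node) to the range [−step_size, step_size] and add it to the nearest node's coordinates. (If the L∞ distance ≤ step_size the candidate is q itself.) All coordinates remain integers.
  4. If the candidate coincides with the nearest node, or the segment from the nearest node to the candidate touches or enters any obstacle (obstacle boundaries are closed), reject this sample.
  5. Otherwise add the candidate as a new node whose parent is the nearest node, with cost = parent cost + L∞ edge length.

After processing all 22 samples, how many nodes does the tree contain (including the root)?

1. q=(35,18) nearest=0 d=34 new=(6,7) → add node 1 parent=0 cost=5
2. q=(24,8) nearest=1 d=18 new=(11,8) → blocked by [8,13]×[6,8], reject
3. q=(19,26) nearest=1 d=19 new=(11,12) → blocked by [7,15]×[11,15], reject
4. q=(14,1) nearest=1 d=8 new=(11,2) → add node 2 parent=1 cost=10
5. q=(5,3) nearest=0 d=4 new=(5,3) → add node 3 parent=0 cost=4
6. q=(7,7) nearest=1 d=1 new=(7,7) → add node 4 parent=1 cost=6
7. q=(25,3) nearest=2 d=14 new=(16,3) → add node 5 parent=2 cost=15
8. q=(18,9) nearest=5 d=6 new=(18,8) → add node 6 parent=5 cost=20
9. q=(25,26) nearest=6 d=18 new=(23,13) → add node 7 parent=6 cost=25
10. q=(17,16) nearest=7 d=6 new=(18,16) → add node 8 parent=7 cost=30
11. q=(28,10) nearest=7 d=5 new=(28,10) → add node 9 parent=7 cost=30
12. q=(31,13) nearest=9 d=3 new=(31,13) → add node 10 parent=9 cost=33
13. q=(19,26) nearest=8 d=10 new=(19,21) → add node 11 parent=8 cost=35
14. q=(29,13) nearest=10 d=2 new=(29,13) → add node 12 parent=10 cost=35
15. q=(24,23) nearest=11 d=5 new=(24,23) → add node 13 parent=11 cost=40
16. q=(25,8) nearest=9 d=3 new=(25,8) → blocked by [22,25]×[7,11], reject
17. q=(38,18) nearest=10 d=7 new=(36,18) → add node 14 parent=10 cost=38
18. q=(14,0) nearest=2 d=3 new=(14,0) → add node 15 parent=2 cost=13
19. q=(11,25) nearest=11 d=8 new=(14,25) → add node 16 parent=11 cost=40
20. q=(7,6) nearest=1 d=1 new=(7,6) → add node 17 parent=1 cost=6
21. q=(10,18) nearest=16 d=7 new=(10,20) → add node 18 parent=16 cost=45
22. q=(32,1) nearest=9 d=9 new=(32,5) → add node 19 parent=9 cost=35

Node count: 20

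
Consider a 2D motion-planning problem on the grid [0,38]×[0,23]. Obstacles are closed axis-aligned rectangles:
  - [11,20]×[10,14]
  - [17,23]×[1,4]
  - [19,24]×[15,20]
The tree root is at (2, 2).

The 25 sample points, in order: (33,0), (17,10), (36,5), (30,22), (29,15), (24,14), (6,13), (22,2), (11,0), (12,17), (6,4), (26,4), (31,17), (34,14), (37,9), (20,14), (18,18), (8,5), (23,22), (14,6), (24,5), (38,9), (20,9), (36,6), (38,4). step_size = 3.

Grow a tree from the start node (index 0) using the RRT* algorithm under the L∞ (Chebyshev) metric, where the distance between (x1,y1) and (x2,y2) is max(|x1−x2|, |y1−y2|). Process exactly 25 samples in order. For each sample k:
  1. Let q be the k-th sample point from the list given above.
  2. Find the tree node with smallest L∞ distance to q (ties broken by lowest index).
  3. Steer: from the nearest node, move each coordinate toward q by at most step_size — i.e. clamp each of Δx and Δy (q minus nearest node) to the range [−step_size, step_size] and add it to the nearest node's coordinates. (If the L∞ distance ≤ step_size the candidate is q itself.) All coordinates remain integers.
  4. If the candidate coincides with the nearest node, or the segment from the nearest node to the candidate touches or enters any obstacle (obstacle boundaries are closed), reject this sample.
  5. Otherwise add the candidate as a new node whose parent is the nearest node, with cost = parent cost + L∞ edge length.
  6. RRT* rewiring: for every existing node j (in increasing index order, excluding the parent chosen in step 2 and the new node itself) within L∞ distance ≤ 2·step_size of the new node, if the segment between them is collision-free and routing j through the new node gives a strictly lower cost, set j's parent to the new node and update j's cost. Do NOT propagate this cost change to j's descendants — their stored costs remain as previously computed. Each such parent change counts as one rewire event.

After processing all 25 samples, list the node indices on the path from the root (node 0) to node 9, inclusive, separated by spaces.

Path: 0 1 2 3 4 6 9

1. q=(33,0) nearest=0 d=31 new=(5,0) → add node 1 parent=0 cost=3
2. q=(17,10) nearest=1 d=12 new=(8,3) → add node 2 parent=1 cost=6
3. q=(36,5) nearest=2 d=28 new=(11,5) → add node 3 parent=2 cost=9
4. q=(30,22) nearest=3 d=19 new=(14,8) → add node 4 parent=3 cost=12
5. q=(29,15) nearest=4 d=15 new=(17,11) → blocked by [11,20]×[10,14], reject
6. q=(24,14) nearest=4 d=10 new=(17,11) → blocked by [11,20]×[10,14], reject
7. q=(6,13) nearest=3 d=8 new=(8,8) → add node 5 parent=3 cost=12
8. q=(22,2) nearest=4 d=8 new=(17,5) → add node 6 parent=4 cost=15
9. q=(11,0) nearest=2 d=3 new=(11,0) → add node 7 parent=2 cost=9
10. q=(12,17) nearest=4 d=9 new=(12,11) → blocked by [11,20]×[10,14], reject
11. q=(6,4) nearest=2 d=2 new=(6,4) → add node 8 parent=2 cost=8
12. q=(26,4) nearest=6 d=9 new=(20,4) → blocked by [17,23]×[1,4], reject
13. q=(31,17) nearest=6 d=14 new=(20,8) → add node 9 parent=6 cost=18
14. q=(34,14) nearest=9 d=14 new=(23,11) → add node 10 parent=9 cost=21
15. q=(37,9) nearest=10 d=14 new=(26,9) → add node 11 parent=10 cost=24
16. q=(20,14) nearest=10 d=3 new=(20,14) → blocked by [11,20]×[10,14], reject
17. q=(18,18) nearest=10 d=7 new=(20,14) → blocked by [11,20]×[10,14], reject
18. q=(8,5) nearest=2 d=2 new=(8,5) → add node 12 parent=2 cost=8; rewire 5→12 (11<12)
19. q=(23,22) nearest=10 d=11 new=(23,14) → add node 13 parent=10 cost=24
20. q=(14,6) nearest=4 d=2 new=(14,6) → add node 14 parent=4 cost=14
21. q=(24,5) nearest=9 d=4 new=(23,5) → add node 15 parent=9 cost=21
22. q=(38,9) nearest=11 d=12 new=(29,9) → add node 16 parent=11 cost=27
23. q=(20,9) nearest=9 d=1 new=(20,9) → add node 17 parent=9 cost=19
24. q=(36,6) nearest=16 d=7 new=(32,6) → add node 18 parent=16 cost=30
25. q=(38,4) nearest=18 d=6 new=(35,4) → add node 19 parent=18 cost=33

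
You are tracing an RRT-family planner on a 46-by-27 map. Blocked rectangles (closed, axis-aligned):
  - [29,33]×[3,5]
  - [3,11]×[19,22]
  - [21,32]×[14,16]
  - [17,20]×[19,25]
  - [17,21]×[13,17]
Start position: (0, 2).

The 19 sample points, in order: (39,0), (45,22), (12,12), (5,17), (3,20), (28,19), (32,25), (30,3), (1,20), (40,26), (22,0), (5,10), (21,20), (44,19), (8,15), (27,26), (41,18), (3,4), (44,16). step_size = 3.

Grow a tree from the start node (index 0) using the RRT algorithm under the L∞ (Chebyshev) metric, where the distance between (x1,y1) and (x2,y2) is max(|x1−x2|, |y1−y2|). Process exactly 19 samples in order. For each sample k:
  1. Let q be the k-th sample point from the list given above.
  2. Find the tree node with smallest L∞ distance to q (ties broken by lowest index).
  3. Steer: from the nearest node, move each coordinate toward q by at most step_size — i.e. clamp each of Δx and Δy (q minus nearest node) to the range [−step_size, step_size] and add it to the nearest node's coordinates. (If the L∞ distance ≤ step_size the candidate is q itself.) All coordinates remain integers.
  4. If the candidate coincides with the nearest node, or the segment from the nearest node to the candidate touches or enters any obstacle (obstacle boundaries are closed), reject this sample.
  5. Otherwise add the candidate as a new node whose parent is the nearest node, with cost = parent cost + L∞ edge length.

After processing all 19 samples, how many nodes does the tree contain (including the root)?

1. q=(39,0) nearest=0 d=39 new=(3,0) → add node 1 parent=0 cost=3
2. q=(45,22) nearest=1 d=42 new=(6,3) → add node 2 parent=1 cost=6
3. q=(12,12) nearest=2 d=9 new=(9,6) → add node 3 parent=2 cost=9
4. q=(5,17) nearest=3 d=11 new=(6,9) → add node 4 parent=3 cost=12
5. q=(3,20) nearest=4 d=11 new=(3,12) → add node 5 parent=4 cost=15
6. q=(28,19) nearest=3 d=19 new=(12,9) → add node 6 parent=3 cost=12
7. q=(32,25) nearest=6 d=20 new=(15,12) → add node 7 parent=6 cost=15
8. q=(30,3) nearest=7 d=15 new=(18,9) → add node 8 parent=7 cost=18
9. q=(1,20) nearest=5 d=8 new=(1,15) → add node 9 parent=5 cost=18
10. q=(40,26) nearest=8 d=22 new=(21,12) → add node 10 parent=8 cost=21
11. q=(22,0) nearest=8 d=9 new=(21,6) → add node 11 parent=8 cost=21
12. q=(5,10) nearest=4 d=1 new=(5,10) → add node 12 parent=4 cost=13
13. q=(21,20) nearest=7 d=8 new=(18,15) → blocked by [17,21]×[13,17], reject
14. q=(44,19) nearest=10 d=23 new=(24,15) → blocked by [21,32]×[14,16], reject
15. q=(8,15) nearest=5 d=5 new=(6,15) → add node 13 parent=5 cost=18
16. q=(27,26) nearest=7 d=14 new=(18,15) → blocked by [17,21]×[13,17], reject
17. q=(41,18) nearest=10 d=20 new=(24,15) → blocked by [21,32]×[14,16], reject
18. q=(3,4) nearest=0 d=3 new=(3,4) → add node 14 parent=0 cost=3
19. q=(44,16) nearest=10 d=23 new=(24,15) → blocked by [21,32]×[14,16], reject

Node count: 15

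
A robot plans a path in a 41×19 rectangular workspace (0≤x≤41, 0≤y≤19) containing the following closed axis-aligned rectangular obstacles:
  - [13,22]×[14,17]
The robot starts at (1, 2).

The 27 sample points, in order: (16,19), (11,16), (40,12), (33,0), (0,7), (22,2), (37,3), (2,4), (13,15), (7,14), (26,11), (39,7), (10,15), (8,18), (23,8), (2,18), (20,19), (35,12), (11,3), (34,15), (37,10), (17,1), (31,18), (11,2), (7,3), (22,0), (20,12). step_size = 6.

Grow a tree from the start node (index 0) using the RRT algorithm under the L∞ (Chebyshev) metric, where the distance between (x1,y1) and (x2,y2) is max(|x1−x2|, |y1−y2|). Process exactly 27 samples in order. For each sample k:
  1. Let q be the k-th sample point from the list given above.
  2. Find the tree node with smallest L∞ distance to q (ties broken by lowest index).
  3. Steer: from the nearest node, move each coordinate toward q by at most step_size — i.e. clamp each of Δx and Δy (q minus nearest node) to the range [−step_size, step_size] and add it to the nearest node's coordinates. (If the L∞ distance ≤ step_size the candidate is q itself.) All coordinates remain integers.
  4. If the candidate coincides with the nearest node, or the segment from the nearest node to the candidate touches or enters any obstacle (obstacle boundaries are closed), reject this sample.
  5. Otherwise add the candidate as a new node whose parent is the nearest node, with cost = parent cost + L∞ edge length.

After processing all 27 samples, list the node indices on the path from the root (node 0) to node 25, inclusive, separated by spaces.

Path: 0 1 2 3 25

1. q=(16,19) nearest=0 d=17 new=(7,8) → add node 1 parent=0 cost=6
2. q=(11,16) nearest=1 d=8 new=(11,14) → add node 2 parent=1 cost=12
3. q=(40,12) nearest=2 d=29 new=(17,12) → add node 3 parent=2 cost=18
4. q=(33,0) nearest=3 d=16 new=(23,6) → add node 4 parent=3 cost=24
5. q=(0,7) nearest=0 d=5 new=(0,7) → add node 5 parent=0 cost=5
6. q=(22,2) nearest=4 d=4 new=(22,2) → add node 6 parent=4 cost=28
7. q=(37,3) nearest=4 d=14 new=(29,3) → add node 7 parent=4 cost=30
8. q=(2,4) nearest=0 d=2 new=(2,4) → add node 8 parent=0 cost=2
9. q=(13,15) nearest=2 d=2 new=(13,15) → blocked by [13,22]×[14,17], reject
10. q=(7,14) nearest=2 d=4 new=(7,14) → add node 9 parent=2 cost=16
11. q=(26,11) nearest=4 d=5 new=(26,11) → add node 10 parent=4 cost=29
12. q=(39,7) nearest=7 d=10 new=(35,7) → add node 11 parent=7 cost=36
13. q=(10,15) nearest=2 d=1 new=(10,15) → add node 12 parent=2 cost=13
14. q=(8,18) nearest=12 d=3 new=(8,18) → add node 13 parent=12 cost=16
15. q=(23,8) nearest=4 d=2 new=(23,8) → add node 14 parent=4 cost=26
16. q=(2,18) nearest=9 d=5 new=(2,18) → add node 15 parent=9 cost=21
17. q=(20,19) nearest=3 d=7 new=(20,18) → blocked by [13,22]×[14,17], reject
18. q=(35,12) nearest=11 d=5 new=(35,12) → add node 16 parent=11 cost=41
19. q=(11,3) nearest=1 d=5 new=(11,3) → add node 17 parent=1 cost=11
20. q=(34,15) nearest=16 d=3 new=(34,15) → add node 18 parent=16 cost=44
21. q=(37,10) nearest=16 d=2 new=(37,10) → add node 19 parent=16 cost=43
22. q=(17,1) nearest=6 d=5 new=(17,1) → add node 20 parent=6 cost=33
23. q=(31,18) nearest=18 d=3 new=(31,18) → add node 21 parent=18 cost=47
24. q=(11,2) nearest=17 d=1 new=(11,2) → add node 22 parent=17 cost=12
25. q=(7,3) nearest=17 d=4 new=(7,3) → add node 23 parent=17 cost=15
26. q=(22,0) nearest=6 d=2 new=(22,0) → add node 24 parent=6 cost=30
27. q=(20,12) nearest=3 d=3 new=(20,12) → add node 25 parent=3 cost=21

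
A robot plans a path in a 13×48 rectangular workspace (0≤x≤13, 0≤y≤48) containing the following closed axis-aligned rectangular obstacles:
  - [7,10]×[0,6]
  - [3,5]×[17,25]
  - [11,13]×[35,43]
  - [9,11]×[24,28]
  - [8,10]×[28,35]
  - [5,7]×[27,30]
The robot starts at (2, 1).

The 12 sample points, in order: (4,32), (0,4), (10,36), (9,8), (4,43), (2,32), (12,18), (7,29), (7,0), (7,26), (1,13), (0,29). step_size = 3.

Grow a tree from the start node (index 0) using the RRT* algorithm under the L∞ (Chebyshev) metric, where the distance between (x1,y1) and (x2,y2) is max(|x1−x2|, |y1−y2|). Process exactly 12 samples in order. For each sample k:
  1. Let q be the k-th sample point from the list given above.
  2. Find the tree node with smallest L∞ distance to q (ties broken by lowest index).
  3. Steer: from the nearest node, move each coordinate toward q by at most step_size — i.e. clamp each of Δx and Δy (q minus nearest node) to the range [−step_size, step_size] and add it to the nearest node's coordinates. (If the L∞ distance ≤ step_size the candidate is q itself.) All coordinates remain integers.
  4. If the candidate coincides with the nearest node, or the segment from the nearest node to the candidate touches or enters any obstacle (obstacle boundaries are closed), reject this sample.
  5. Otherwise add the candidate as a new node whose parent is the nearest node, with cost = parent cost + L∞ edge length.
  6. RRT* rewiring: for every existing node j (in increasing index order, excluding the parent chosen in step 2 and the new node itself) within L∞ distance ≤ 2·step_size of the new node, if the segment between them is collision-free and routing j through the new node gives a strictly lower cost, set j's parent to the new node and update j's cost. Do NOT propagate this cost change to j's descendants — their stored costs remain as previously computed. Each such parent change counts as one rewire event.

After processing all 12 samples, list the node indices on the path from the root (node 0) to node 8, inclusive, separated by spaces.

1. q=(4,32) nearest=0 d=31 new=(4,4) → add node 1 parent=0 cost=3
2. q=(0,4) nearest=0 d=3 new=(0,4) → add node 2 parent=0 cost=3
3. q=(10,36) nearest=1 d=32 new=(7,7) → add node 3 parent=1 cost=6
4. q=(9,8) nearest=3 d=2 new=(9,8) → add node 4 parent=3 cost=8
5. q=(4,43) nearest=4 d=35 new=(6,11) → add node 5 parent=4 cost=11
6. q=(2,32) nearest=5 d=21 new=(3,14) → add node 6 parent=5 cost=14
7. q=(12,18) nearest=5 d=7 new=(9,14) → add node 7 parent=5 cost=14
8. q=(7,29) nearest=6 d=15 new=(6,17) → add node 8 parent=6 cost=17
9. q=(7,0) nearest=1 d=4 new=(7,1) → blocked by [7,10]×[0,6], reject
10. q=(7,26) nearest=8 d=9 new=(7,20) → add node 9 parent=8 cost=20
11. q=(1,13) nearest=6 d=2 new=(1,13) → add node 10 parent=6 cost=16
12. q=(0,29) nearest=9 d=9 new=(4,23) → blocked by [3,5]×[17,25], reject

Path: 0 1 3 4 5 6 8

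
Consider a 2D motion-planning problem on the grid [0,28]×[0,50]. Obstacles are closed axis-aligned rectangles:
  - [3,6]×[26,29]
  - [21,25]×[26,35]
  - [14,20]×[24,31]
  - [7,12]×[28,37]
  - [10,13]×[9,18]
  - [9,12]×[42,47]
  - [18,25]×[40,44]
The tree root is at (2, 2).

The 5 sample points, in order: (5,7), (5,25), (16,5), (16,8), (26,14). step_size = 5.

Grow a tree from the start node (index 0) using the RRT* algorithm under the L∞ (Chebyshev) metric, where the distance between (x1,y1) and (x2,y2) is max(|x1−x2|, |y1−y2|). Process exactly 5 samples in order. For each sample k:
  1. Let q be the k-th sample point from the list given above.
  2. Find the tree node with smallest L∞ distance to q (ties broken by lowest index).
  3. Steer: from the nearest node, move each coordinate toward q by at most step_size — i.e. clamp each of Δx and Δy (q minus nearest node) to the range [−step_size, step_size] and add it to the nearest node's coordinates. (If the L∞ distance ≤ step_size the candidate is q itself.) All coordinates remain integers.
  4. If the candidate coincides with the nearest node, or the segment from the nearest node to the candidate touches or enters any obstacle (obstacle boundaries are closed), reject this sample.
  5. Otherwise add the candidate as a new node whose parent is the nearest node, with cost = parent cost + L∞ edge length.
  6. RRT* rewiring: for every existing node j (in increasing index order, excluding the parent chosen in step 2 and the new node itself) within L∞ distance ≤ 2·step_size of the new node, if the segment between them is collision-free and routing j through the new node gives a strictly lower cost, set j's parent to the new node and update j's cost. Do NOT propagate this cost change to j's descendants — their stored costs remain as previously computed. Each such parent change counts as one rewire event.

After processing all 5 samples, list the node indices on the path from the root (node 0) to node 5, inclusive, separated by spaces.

Path: 0 1 3 4 5

1. q=(5,7) nearest=0 d=5 new=(5,7) → add node 1 parent=0 cost=5
2. q=(5,25) nearest=1 d=18 new=(5,12) → add node 2 parent=1 cost=10
3. q=(16,5) nearest=1 d=11 new=(10,5) → add node 3 parent=1 cost=10
4. q=(16,8) nearest=3 d=6 new=(15,8) → add node 4 parent=3 cost=15
5. q=(26,14) nearest=4 d=11 new=(20,13) → add node 5 parent=4 cost=20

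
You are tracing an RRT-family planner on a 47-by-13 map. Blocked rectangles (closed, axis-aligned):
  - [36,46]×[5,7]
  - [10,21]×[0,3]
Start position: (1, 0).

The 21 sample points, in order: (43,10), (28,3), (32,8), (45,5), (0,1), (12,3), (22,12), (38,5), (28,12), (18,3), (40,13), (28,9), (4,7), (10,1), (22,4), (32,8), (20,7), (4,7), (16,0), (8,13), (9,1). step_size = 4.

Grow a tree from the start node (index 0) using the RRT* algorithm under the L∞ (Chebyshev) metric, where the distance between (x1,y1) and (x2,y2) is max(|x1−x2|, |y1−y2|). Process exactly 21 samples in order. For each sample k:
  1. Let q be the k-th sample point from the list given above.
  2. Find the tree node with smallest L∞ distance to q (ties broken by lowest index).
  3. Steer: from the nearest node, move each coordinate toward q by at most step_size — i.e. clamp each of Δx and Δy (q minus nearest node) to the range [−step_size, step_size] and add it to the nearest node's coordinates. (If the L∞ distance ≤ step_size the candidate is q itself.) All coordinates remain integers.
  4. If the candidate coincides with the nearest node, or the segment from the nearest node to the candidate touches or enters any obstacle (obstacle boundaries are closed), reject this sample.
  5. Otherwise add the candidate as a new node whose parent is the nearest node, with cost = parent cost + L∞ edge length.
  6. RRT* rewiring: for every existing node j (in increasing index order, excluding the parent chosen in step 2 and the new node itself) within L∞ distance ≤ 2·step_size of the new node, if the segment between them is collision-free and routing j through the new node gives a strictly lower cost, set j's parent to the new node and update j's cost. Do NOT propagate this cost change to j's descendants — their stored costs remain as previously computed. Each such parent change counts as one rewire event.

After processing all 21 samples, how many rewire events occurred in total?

Rewire events: 1

1. q=(43,10) nearest=0 d=42 new=(5,4) → add node 1 parent=0 cost=4
2. q=(28,3) nearest=1 d=23 new=(9,3) → add node 2 parent=1 cost=8
3. q=(32,8) nearest=2 d=23 new=(13,7) → add node 3 parent=2 cost=12
4. q=(45,5) nearest=3 d=32 new=(17,5) → add node 4 parent=3 cost=16
5. q=(0,1) nearest=0 d=1 new=(0,1) → add node 5 parent=0 cost=1
6. q=(12,3) nearest=2 d=3 new=(12,3) → blocked by [10,21]×[0,3], reject
7. q=(22,12) nearest=4 d=7 new=(21,9) → add node 6 parent=4 cost=20
8. q=(38,5) nearest=6 d=17 new=(25,5) → add node 7 parent=6 cost=24
9. q=(28,12) nearest=6 d=7 new=(25,12) → add node 8 parent=6 cost=24
10. q=(18,3) nearest=4 d=2 new=(18,3) → blocked by [10,21]×[0,3], reject
11. q=(40,13) nearest=7 d=15 new=(29,9) → add node 9 parent=7 cost=28
12. q=(28,9) nearest=9 d=1 new=(28,9) → add node 10 parent=9 cost=29
13. q=(4,7) nearest=1 d=3 new=(4,7) → add node 11 parent=1 cost=7
14. q=(10,1) nearest=2 d=2 new=(10,1) → blocked by [10,21]×[0,3], reject
15. q=(22,4) nearest=7 d=3 new=(22,4) → add node 12 parent=7 cost=27
16. q=(32,8) nearest=9 d=3 new=(32,8) → add node 13 parent=9 cost=31
17. q=(20,7) nearest=6 d=2 new=(20,7) → add node 14 parent=6 cost=22; rewire 12→14 (25<27)
18. q=(4,7) nearest=11 d=0 → coincident, reject
19. q=(16,0) nearest=4 d=5 new=(16,1) → blocked by [10,21]×[0,3], reject
20. q=(8,13) nearest=3 d=6 new=(9,11) → add node 15 parent=3 cost=16
21. q=(9,1) nearest=2 d=2 new=(9,1) → add node 16 parent=2 cost=10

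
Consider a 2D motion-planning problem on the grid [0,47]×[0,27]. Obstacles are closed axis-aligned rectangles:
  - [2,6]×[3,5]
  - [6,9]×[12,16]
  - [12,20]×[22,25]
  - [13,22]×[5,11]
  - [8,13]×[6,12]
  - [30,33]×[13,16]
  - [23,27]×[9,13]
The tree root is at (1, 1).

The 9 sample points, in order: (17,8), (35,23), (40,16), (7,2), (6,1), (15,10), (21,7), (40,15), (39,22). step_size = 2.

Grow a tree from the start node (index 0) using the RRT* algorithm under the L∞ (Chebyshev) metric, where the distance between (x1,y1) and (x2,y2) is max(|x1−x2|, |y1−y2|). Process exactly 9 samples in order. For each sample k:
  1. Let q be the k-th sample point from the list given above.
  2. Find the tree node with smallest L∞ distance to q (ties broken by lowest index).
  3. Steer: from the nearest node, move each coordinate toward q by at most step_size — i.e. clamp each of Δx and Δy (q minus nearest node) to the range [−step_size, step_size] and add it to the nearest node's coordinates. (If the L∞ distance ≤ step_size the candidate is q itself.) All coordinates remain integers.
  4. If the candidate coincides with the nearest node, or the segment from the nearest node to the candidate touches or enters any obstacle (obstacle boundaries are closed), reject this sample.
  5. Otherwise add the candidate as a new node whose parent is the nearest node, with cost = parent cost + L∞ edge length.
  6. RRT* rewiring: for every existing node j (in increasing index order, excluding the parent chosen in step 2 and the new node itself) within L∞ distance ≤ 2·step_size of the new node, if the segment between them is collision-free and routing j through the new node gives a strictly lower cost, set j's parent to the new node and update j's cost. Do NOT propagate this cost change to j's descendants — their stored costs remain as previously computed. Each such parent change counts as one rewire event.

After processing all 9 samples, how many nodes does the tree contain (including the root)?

1. q=(17,8) nearest=0 d=16 new=(3,3) → blocked by [2,6]×[3,5], reject
2. q=(35,23) nearest=0 d=34 new=(3,3) → blocked by [2,6]×[3,5], reject
3. q=(40,16) nearest=0 d=39 new=(3,3) → blocked by [2,6]×[3,5], reject
4. q=(7,2) nearest=0 d=6 new=(3,2) → add node 1 parent=0 cost=2
5. q=(6,1) nearest=1 d=3 new=(5,1) → add node 2 parent=1 cost=4
6. q=(15,10) nearest=2 d=10 new=(7,3) → add node 3 parent=2 cost=6
7. q=(21,7) nearest=3 d=14 new=(9,5) → add node 4 parent=3 cost=8
8. q=(40,15) nearest=4 d=31 new=(11,7) → blocked by [8,13]×[6,12], reject
9. q=(39,22) nearest=4 d=30 new=(11,7) → blocked by [8,13]×[6,12], reject

Node count: 5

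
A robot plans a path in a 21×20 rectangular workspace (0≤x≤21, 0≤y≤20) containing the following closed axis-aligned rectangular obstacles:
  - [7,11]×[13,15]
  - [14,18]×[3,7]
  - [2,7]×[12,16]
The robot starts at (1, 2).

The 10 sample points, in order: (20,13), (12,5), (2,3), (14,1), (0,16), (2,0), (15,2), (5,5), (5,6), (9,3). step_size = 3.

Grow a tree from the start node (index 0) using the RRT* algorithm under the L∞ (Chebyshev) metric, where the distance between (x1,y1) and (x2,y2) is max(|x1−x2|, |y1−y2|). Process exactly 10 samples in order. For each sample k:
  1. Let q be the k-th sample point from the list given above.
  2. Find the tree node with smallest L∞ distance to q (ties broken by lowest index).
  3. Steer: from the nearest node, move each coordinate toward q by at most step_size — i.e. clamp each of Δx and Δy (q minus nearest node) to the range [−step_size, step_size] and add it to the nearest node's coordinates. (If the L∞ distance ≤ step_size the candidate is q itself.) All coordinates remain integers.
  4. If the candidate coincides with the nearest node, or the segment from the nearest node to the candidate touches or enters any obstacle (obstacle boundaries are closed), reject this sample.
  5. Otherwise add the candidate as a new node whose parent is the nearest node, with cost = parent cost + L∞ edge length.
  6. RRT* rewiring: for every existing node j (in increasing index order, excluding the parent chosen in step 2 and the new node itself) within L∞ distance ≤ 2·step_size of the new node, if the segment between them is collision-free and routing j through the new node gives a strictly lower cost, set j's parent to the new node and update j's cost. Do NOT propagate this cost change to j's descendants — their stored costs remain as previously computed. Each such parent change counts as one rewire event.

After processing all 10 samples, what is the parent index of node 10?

Parent of node 10: 4

1. q=(20,13) nearest=0 d=19 new=(4,5) → add node 1 parent=0 cost=3
2. q=(12,5) nearest=1 d=8 new=(7,5) → add node 2 parent=1 cost=6
3. q=(2,3) nearest=0 d=1 new=(2,3) → add node 3 parent=0 cost=1
4. q=(14,1) nearest=2 d=7 new=(10,2) → add node 4 parent=2 cost=9
5. q=(0,16) nearest=1 d=11 new=(1,8) → add node 5 parent=1 cost=6
6. q=(2,0) nearest=0 d=2 new=(2,0) → add node 6 parent=0 cost=2
7. q=(15,2) nearest=4 d=5 new=(13,2) → add node 7 parent=4 cost=12
8. q=(5,5) nearest=1 d=1 new=(5,5) → add node 8 parent=1 cost=4
9. q=(5,6) nearest=1 d=1 new=(5,6) → add node 9 parent=1 cost=4
10. q=(9,3) nearest=4 d=1 new=(9,3) → add node 10 parent=4 cost=10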